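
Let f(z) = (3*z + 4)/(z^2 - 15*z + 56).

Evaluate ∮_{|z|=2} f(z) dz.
By the residue theorem, ∮_C f(z) dz = 2πi · (sum of the residues of f at the poles inside |z| = 2).

The denominator factors as (z - 8)*(z - 7), so the singularities of f are simple poles at z = 8, z = 7.
  |8|² = 64 > 4 = 2², so this pole is outside the contour.
  |7|² = 49 > 4 = 2², so this pole is outside the contour.

No pole lies inside the contour, so f is analytic on and inside C and the integral is 0 (Cauchy's theorem).

Final answer: 0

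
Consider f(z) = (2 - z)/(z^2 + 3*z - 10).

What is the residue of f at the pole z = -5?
Write f(z) = P(z)/Q(z) with P(z) = 2 - z and Q(z) = z^2 + 3*z - 10.
The denominator factors as Q(z) = (z - 2)*(z + 5), so z = -5 is a simple zero of Q and P is analytic there; z = -5 is therefore a simple pole and
  Res(f, z₀) = P(z₀)/Q'(z₀).

Q'(z) = 2*z + 3, so Q'(-5) = -7.
P(-5) = 7.

Res(f, -5) = (7)/(-7) = -1

Final answer: -1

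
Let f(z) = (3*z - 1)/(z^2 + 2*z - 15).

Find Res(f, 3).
Write f(z) = P(z)/Q(z) with P(z) = 3*z - 1 and Q(z) = z^2 + 2*z - 15.
The denominator factors as Q(z) = (z + 5)*(z - 3), so z = 3 is a simple zero of Q and P is analytic there; z = 3 is therefore a simple pole and
  Res(f, z₀) = P(z₀)/Q'(z₀).

Q'(z) = 2*z + 2, so Q'(3) = 8.
P(3) = 8.

Res(f, 3) = (8)/(8) = 1

Final answer: 1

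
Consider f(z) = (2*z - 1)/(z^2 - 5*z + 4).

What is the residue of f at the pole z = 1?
-1/3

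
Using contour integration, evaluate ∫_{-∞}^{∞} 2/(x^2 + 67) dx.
Let f(z) = 2/(z^2 + 67). The denominator has no real zeros and deg Q - deg P = 2 ≥ 2, so the integral of f over the upper semicircle |z| = R tends to 0 as R → ∞. Closing the contour in the upper half-plane,
  ∫_{-∞}^{∞} f(x) dx = 2πi · Σ Res(f, z_k)  over the poles with Im z_k > 0.

Zeros of the denominator: z^2 + 67 = 0 gives z = ±sqrt(67)*I.
Upper half-plane: z = sqrt(67)*I (simple).

Each pole is a simple zero of Q(z) = z^2 + 67, so Res(f, z₀) = P(z₀)/Q'(z₀) with P(z) = 2, Q'(z) = 2*z:
  Res(f, sqrt(67)*I) = (2)/(2*sqrt(67)*I) = -sqrt(67)*I/67

∫_{-∞}^{∞} f(x) dx = 2πi · (-sqrt(67)*I/67) = 2*sqrt(67)*pi/67

Final answer: 2*sqrt(67)*pi/67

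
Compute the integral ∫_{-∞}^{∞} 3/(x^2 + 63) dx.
Let f(z) = 3/(z^2 + 63). The denominator has no real zeros and deg Q - deg P = 2 ≥ 2, so the integral of f over the upper semicircle |z| = R tends to 0 as R → ∞. Closing the contour in the upper half-plane,
  ∫_{-∞}^{∞} f(x) dx = 2πi · Σ Res(f, z_k)  over the poles with Im z_k > 0.

Zeros of the denominator: z^2 + 63 = 0 gives z = ±3*sqrt(7)*I.
Upper half-plane: z = 3*sqrt(7)*I (simple).

Each pole is a simple zero of Q(z) = z^2 + 63, so Res(f, z₀) = P(z₀)/Q'(z₀) with P(z) = 3, Q'(z) = 2*z:
  Res(f, 3*sqrt(7)*I) = (3)/(6*sqrt(7)*I) = -sqrt(7)*I/14

∫_{-∞}^{∞} f(x) dx = 2πi · (-sqrt(7)*I/14) = sqrt(7)*pi/7

Final answer: sqrt(7)*pi/7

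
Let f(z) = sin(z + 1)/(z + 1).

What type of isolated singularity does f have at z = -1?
Let u = z + 1. The argument of sin is z + 1 = u, so
  f = sin(u)/u = ((u) - (u)^3/6 + ...)/u = 1 - (1/6)*u^2 + ...
The Laurent expansion about u = 0 has no negative powers; equivalently lim_{z→-1} f(z) = 1 exists and is finite.
So the singularity is removable.

Final answer: removable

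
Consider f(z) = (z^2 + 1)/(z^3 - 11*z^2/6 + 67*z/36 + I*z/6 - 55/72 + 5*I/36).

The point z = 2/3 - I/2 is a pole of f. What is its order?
Factor the denominator:
  z^3 - 11*z^2/6 + 67*z/36 + I*z/6 - 55/72 + 5*I/36 = (z - 2/3 + I/2)^2*(z - 1/2 - I)

The numerator P(z) = z^2 + 1 has P(2/3 - I/2) = 43/36 - 2*I/3 ≠ 0, so no factor of (z - 2/3 + I/2) cancels.
Near z = 2/3 - I/2 we can therefore write f(z) = g(z)/(z - 2/3 + I/2)^2 with g analytic at 2/3 - I/2 and g(2/3 - I/2) ≠ 0 (g is the numerator divided by the remaining denominator factors).

Hence z = 2/3 - I/2 is a pole of order 2.

Final answer: 2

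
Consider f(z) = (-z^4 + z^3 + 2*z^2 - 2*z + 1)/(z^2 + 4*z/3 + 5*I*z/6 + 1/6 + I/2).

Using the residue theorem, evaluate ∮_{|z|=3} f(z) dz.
By the residue theorem, ∮_C f(z) dz = 2πi · (sum of the residues of f at the poles inside |z| = 3).

The denominator factors as (z + 1 + I/2)*(z + 1/3 + I/3), so the singularities of f are simple poles at z = -1 - I/2, z = -1/3 - I/3.
  |-1 - I/2|² = 5/4 < 9 = 3², so this pole is inside the contour.
  |-1/3 - I/3|² = 2/9 < 9 = 3², so this pole is inside the contour.

With P(z) = -z^4 + z^3 + 2*z^2 - 2*z + 1 and Q(z) = z^2 + 4*z/3 + 5*I*z/6 + 1/6 + I/2, each pole is simple, so Res(f, z₀) = P(z₀)/Q'(z₀) with Q'(z) = 2*z + 4/3 + 5*I/6.
  Res(f, -1 - I/2) = P(-1 - I/2)/Q'(-1 - I/2) = (75/16 + I/8)/(-2/3 - I/6) = -453/68 + 201*I/136
  Res(f, -1/3 - I/3) = P(-1/3 - I/3)/Q'(-1/3 - I/3) = (145/81 + 28*I/27)/(2/3 + I/6) = 1328/459 + 382*I/459

Sum of residues inside C: -407/108 + 499*I/216
∮_C f(z) dz = 2πi · (-407/108 + 499*I/216) = pi*(-499/108 - 407*I/54)

Final answer: pi*(-499/108 - 407*I/54)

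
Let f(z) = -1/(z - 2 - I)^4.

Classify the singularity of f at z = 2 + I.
Write f(z) = g(z)/(z - 2 - I)^4 with g(z) = -1.
g is entire and g(2 + I) = -1 ≠ 0, so no factor of (z - 2 - I) cancels: the Laurent expansion of f about z = 2 + I starts at the power -4, i.e. lim_{z→z₀} (z - z₀)^4 f(z) = -1 is finite and nonzero.
So z = 2 + I is a pole of order 4.

Final answer: pole of order 4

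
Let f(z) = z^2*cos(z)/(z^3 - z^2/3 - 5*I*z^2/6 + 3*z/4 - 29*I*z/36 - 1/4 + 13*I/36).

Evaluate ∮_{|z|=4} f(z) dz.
By the residue theorem, ∮_C f(z) dz = 2πi · (sum of the residues of f at the poles inside |z| = 4).

The denominator factors as (z - 1/2 - 3*I/2)*(z + 1/2 + 2*I/3)*(z - 1/3), so the singularities of f are simple poles at z = 1/2 + 3*I/2, z = -1/2 - 2*I/3, z = 1/3.
  |1/2 + 3*I/2|² = 5/2 < 16 = 4², so this pole is inside the contour.
  |-1/2 - 2*I/3|² = 25/36 < 16 = 4², so this pole is inside the contour.
  |1/3|² = 1/9 < 16 = 4², so this pole is inside the contour.

With P(z) = z^2*cos(z) and Q(z) = z^3 - z^2/3 - 5*I*z^2/6 + 3*z/4 - 29*I*z/36 - 1/4 + 13*I/36, each pole is simple, so Res(f, z₀) = P(z₀)/Q'(z₀) with Q'(z) = 3*z^2 - 2*z/3 - 5*I*z/3 + 3/4 - 29*I/36.
  Res(f, 1/2 + 3*I/2) = P(1/2 + 3*I/2)/Q'(1/2 + 3*I/2) = ((-2 + 3*I/2)*cos(1/2 + 3*I/2))/(-37/12 + 67*I/36) = (1161/1681 - 117*I/1681)*cos(1/2 + 3*I/2)
  Res(f, -1/2 - 2*I/3) = P(-1/2 - 2*I/3)/Q'(-1/2 - 2*I/3) = ((-7/36 + 2*I/3)*cos(1/2 + 2*I/3))/(-11/18 + 89*I/36) = (458/1681 + 19*I/1681)*cos(1/2 + 2*I/3)
  Res(f, 1/3) = P(1/3)/Q'(1/3) = (cos(1/3)/9)/(31/36 - 49*I/36) = (62/1681 + 98*I/1681)*cos(1/3)

Sum of residues inside C: (1161/1681 - 117*I/1681)*cos(1/2 + 3*I/2) + (458/1681 + 19*I/1681)*cos(1/2 + 2*I/3) + (62/1681 + 98*I/1681)*cos(1/3)
∮_C f(z) dz = 2πi · ((1161/1681 - 117*I/1681)*cos(1/2 + 3*I/2) + (458/1681 + 19*I/1681)*cos(1/2 + 2*I/3) + (62/1681 + 98*I/1681)*cos(1/3)) = pi*(-196/1681 + 124*I/1681)*cos(1/3) + pi*(-38/1681 + 916*I/1681)*cos(1/2 + 2*I/3) + pi*(234/1681 + 2322*I/1681)*cos(1/2 + 3*I/2)

Final answer: pi*(-196/1681 + 124*I/1681)*cos(1/3) + pi*(-38/1681 + 916*I/1681)*cos(1/2 + 2*I/3) + pi*(234/1681 + 2322*I/1681)*cos(1/2 + 3*I/2)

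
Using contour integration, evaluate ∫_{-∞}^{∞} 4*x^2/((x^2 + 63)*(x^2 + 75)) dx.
Let f(z) = 4*z^2/((z^2 + 63)*(z^2 + 75)). The denominator has no real zeros and deg Q - deg P = 2 ≥ 2, so the integral of f over the upper semicircle |z| = R tends to 0 as R → ∞. Closing the contour in the upper half-plane,
  ∫_{-∞}^{∞} f(x) dx = 2πi · Σ Res(f, z_k)  over the poles with Im z_k > 0.

Zeros of the denominator: z^2 + 75 = 0 gives z = ±5*sqrt(3)*I; z^2 + 63 = 0 gives z = ±3*sqrt(7)*I.
Upper half-plane: z = 5*sqrt(3)*I, z = 3*sqrt(7)*I (simple).

Each pole is a simple zero of Q(z) = z^4 + 138*z^2 + 4725, so Res(f, z₀) = P(z₀)/Q'(z₀) with P(z) = 4*z^2, Q'(z) = 4*z^3 + 276*z:
  Res(f, 5*sqrt(3)*I) = (-300)/(-120*sqrt(3)*I) = -5*sqrt(3)*I/6
  Res(f, 3*sqrt(7)*I) = (-252)/(72*sqrt(7)*I) = sqrt(7)*I/2

Sum of residues: I*(-5*sqrt(3) + 3*sqrt(7))/6
∫_{-∞}^{∞} f(x) dx = 2πi · (I*(-5*sqrt(3) + 3*sqrt(7))/6) = pi*(-3*sqrt(7) + 5*sqrt(3))/3

Final answer: pi*(-3*sqrt(7) + 5*sqrt(3))/3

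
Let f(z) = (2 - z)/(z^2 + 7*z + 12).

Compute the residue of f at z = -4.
Write f(z) = P(z)/Q(z) with P(z) = 2 - z and Q(z) = z^2 + 7*z + 12.
The denominator factors as Q(z) = (z + 4)*(z + 3), so z = -4 is a simple zero of Q and P is analytic there; z = -4 is therefore a simple pole and
  Res(f, z₀) = P(z₀)/Q'(z₀).

Q'(z) = 2*z + 7, so Q'(-4) = -1.
P(-4) = 6.

Res(f, -4) = (6)/(-1) = -6

Final answer: -6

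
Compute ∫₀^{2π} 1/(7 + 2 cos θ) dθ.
Let J = ∫₀^{2π} dθ/(7 + 2 cos θ).
Put z = e^{iθ}: then cos θ = (z + 1/z)/2, dθ = dz/(iz), and z runs once counterclockwise around |z| = 1:
  J = ∮_{|z|=1} 1/(7 + 2*(z + 1/z)/2) · dz/(iz) = (2/i) ∮_{|z|=1} dz/(2*z^2 + 14*z + 2).
The roots of 2*z^2 + 14*z + 2 are z = (-7 ± sqrt(7^2 - 2^2))/2, with sqrt(45) = 3*sqrt(5); their product is 1, so only z₊ = -7/2 + 3*sqrt(5)/2 lies inside the unit circle (z₋ = -7/2 - 3*sqrt(5)/2 lies outside).
z₊ is a simple zero of q(z) = 2*z^2 + 14*z + 2, so Res(1/q, z₊) = 1/q'(z₊) with q'(z) = 4*z + 14; and q'(z₊) = 2*(z₊ - z₋) = 6*sqrt(5).
Therefore J = (2/i) · 2πi · 1/(6*sqrt(5)) = 2*pi/(3*sqrt(5)) = 2*sqrt(5)*pi/15

Final answer: 2*sqrt(5)*pi/15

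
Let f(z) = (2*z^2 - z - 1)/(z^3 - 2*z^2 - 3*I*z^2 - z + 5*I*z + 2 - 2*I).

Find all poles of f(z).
The singularities of f are the zeros of the denominator. Factoring,
  z^3 - 2*z^2 - 3*I*z^2 - z + 5*I*z + 2 - 2*I = (z - 1 - I)*(z - 2*I)*(z - 1)
so the candidates are z = 1 + I, z = 2*I, z = 1.

Check the numerator P(z) = 2*z^2 - z - 1 at each one:
  P(1 + I) = -2 + 3*I ≠ 0, so z = 1 + I is a (simple) pole.
  P(2*I) = -9 - 2*I ≠ 0, so z = 2*I is a (simple) pole.
  P(1) = 0, so the factor (z - 1) cancels and z = 1 is only a removable singularity, not a pole.

Poles of f: {2*I, 1 + I}

Final answer: {2*I, 1 + I}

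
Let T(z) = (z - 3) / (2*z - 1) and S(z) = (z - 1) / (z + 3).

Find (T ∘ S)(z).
(T ∘ S)(z) = T(S(z)) = ((1)*S(z) + (-3))/((2)*S(z) + (-1)). Multiply numerator and denominator by z + 3:
  numerator:   (1)*(z - 1) + (-3)*(z + 3) = -2*z - 10
  denominator: (2)*(z - 1) + (-1)*(z + 3) = z - 5
(T ∘ S)(z) = (-2*z - 10)/(z - 5)

Final answer: (-2*z - 10)/(z - 5)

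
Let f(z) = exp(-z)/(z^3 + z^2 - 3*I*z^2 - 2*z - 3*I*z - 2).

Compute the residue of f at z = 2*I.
Write f(z) = P(z)/Q(z) with P(z) = exp(-z) and Q(z) = z^3 + z^2 - 3*I*z^2 - 2*z - 3*I*z - 2.
The denominator factors as Q(z) = (z - I)*(z + 1)*(z - 2*I), so z = 2*I is a simple zero of Q and P is analytic there; z = 2*I is therefore a simple pole and
  Res(f, z₀) = P(z₀)/Q'(z₀).

Q'(z) = 3*z^2 + 2*z - 6*I*z - 2 - 3*I, so Q'(2*I) = -2 + I.
P(2*I) = exp(-2*I).

Res(f, 2*I) = (exp(-2*I))/(-2 + I) = (-2/5 - I/5)*exp(-2*I)

Final answer: (-2/5 - I/5)*exp(-2*I)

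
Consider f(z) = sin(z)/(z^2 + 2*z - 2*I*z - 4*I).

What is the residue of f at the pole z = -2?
(1/4 - I/4)*sin(2)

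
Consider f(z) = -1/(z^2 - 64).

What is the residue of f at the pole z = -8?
Write f(z) = P(z)/Q(z) with P(z) = -1 and Q(z) = z^2 - 64.
The denominator factors as Q(z) = (z + 8)*(z - 8), so z = -8 is a simple zero of Q and P is analytic there; z = -8 is therefore a simple pole and
  Res(f, z₀) = P(z₀)/Q'(z₀).

Q'(z) = 2*z, so Q'(-8) = -16.
P(-8) = -1.

Res(f, -8) = (-1)/(-16) = 1/16

Final answer: 1/16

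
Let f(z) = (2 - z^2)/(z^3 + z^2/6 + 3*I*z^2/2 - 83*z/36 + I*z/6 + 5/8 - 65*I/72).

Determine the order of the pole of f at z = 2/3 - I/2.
Factor the denominator:
  z^3 + z^2/6 + 3*I*z^2/2 - 83*z/36 + I*z/6 + 5/8 - 65*I/72 = (z - 2/3 + I/2)^2*(z + 3/2 + I/2)

The numerator P(z) = 2 - z^2 has P(2/3 - I/2) = 65/36 + 2*I/3 ≠ 0, so no factor of (z - 2/3 + I/2) cancels.
Near z = 2/3 - I/2 we can therefore write f(z) = g(z)/(z - 2/3 + I/2)^2 with g analytic at 2/3 - I/2 and g(2/3 - I/2) ≠ 0 (g is the numerator divided by the remaining denominator factors).

Hence z = 2/3 - I/2 is a pole of order 2.

Final answer: 2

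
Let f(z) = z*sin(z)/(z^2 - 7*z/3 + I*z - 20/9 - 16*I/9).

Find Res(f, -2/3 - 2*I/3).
Write f(z) = P(z)/Q(z) with P(z) = z*sin(z) and Q(z) = z^2 - 7*z/3 + I*z - 20/9 - 16*I/9.
The denominator factors as Q(z) = (z + 2/3 + 2*I/3)*(z - 3 + I/3), so z = -2/3 - 2*I/3 is a simple zero of Q and P is analytic there; z = -2/3 - 2*I/3 is therefore a simple pole and
  Res(f, z₀) = P(z₀)/Q'(z₀).

Q'(z) = 2*z - 7/3 + I, so Q'(-2/3 - 2*I/3) = -11/3 - I/3.
P(-2/3 - 2*I/3) = (2/3 + 2*I/3)*sin(2/3 + 2*I/3).

Res(f, -2/3 - 2*I/3) = ((2/3 + 2*I/3)*sin(2/3 + 2*I/3))/(-11/3 - I/3) = (-12/61 - 10*I/61)*sin(2/3 + 2*I/3)

Final answer: (-12/61 - 10*I/61)*sin(2/3 + 2*I/3)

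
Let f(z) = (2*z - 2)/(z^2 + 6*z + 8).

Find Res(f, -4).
Write f(z) = P(z)/Q(z) with P(z) = 2*z - 2 and Q(z) = z^2 + 6*z + 8.
The denominator factors as Q(z) = (z + 2)*(z + 4), so z = -4 is a simple zero of Q and P is analytic there; z = -4 is therefore a simple pole and
  Res(f, z₀) = P(z₀)/Q'(z₀).

Q'(z) = 2*z + 6, so Q'(-4) = -2.
P(-4) = -10.

Res(f, -4) = (-10)/(-2) = 5

Final answer: 5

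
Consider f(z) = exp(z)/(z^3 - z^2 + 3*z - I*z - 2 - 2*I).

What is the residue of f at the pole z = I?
Write f(z) = P(z)/Q(z) with P(z) = exp(z) and Q(z) = z^3 - z^2 + 3*z - I*z - 2 - 2*I.
The denominator factors as Q(z) = (z - I)*(z - 1 - I)*(z + 2*I), so z = I is a simple zero of Q and P is analytic there; z = I is therefore a simple pole and
  Res(f, z₀) = P(z₀)/Q'(z₀).

Q'(z) = 3*z^2 - 2*z + 3 - I, so Q'(I) = -3*I.
P(I) = exp(I).

Res(f, I) = (exp(I))/(-3*I) = I*exp(I)/3

Final answer: I*exp(I)/3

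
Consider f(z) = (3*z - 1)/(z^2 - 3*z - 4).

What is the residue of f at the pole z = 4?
Write f(z) = P(z)/Q(z) with P(z) = 3*z - 1 and Q(z) = z^2 - 3*z - 4.
The denominator factors as Q(z) = (z + 1)*(z - 4), so z = 4 is a simple zero of Q and P is analytic there; z = 4 is therefore a simple pole and
  Res(f, z₀) = P(z₀)/Q'(z₀).

Q'(z) = 2*z - 3, so Q'(4) = 5.
P(4) = 11.

Res(f, 4) = (11)/(5) = 11/5

Final answer: 11/5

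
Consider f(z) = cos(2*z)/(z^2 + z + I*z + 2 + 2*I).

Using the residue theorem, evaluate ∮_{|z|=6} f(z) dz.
pi*(3/5 - I/5)*cos(2 - 2*I) + pi*(-3/5 + I/5)*cosh(4)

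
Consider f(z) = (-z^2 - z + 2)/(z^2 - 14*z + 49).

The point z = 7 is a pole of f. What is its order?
Factor the denominator:
  z^2 - 14*z + 49 = (z - 7)^2

The numerator P(z) = -z^2 - z + 2 has P(7) = -54 ≠ 0, so no factor of (z - 7) cancels.
Near z = 7 we can therefore write f(z) = g(z)/(z - 7)^2 with g analytic at 7 and g(7) ≠ 0 (g is just the numerator).

Hence z = 7 is a pole of order 2.

Final answer: 2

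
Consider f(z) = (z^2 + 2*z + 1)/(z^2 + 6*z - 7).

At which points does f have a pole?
{-7, 1}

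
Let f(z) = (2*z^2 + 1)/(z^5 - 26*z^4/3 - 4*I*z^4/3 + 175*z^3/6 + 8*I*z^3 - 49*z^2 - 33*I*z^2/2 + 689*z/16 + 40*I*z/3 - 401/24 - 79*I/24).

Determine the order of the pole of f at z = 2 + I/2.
Factor the denominator:
  z^5 - 26*z^4/3 - 4*I*z^4/3 + 175*z^3/6 + 8*I*z^3 - 49*z^2 - 33*I*z^2/2 + 689*z/16 + 40*I*z/3 - 401/24 - 79*I/24 = (z - 2 - I/2)^4*(z - 2/3 + 2*I/3)

The numerator P(z) = 2*z^2 + 1 has P(2 + I/2) = 17/2 + 4*I ≠ 0, so no factor of (z - 2 - I/2) cancels.
Near z = 2 + I/2 we can therefore write f(z) = g(z)/(z - 2 - I/2)^4 with g analytic at 2 + I/2 and g(2 + I/2) ≠ 0 (g is the numerator divided by the remaining denominator factors).

Hence z = 2 + I/2 is a pole of order 4.

Final answer: 4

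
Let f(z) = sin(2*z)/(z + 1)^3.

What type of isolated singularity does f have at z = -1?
Write f(z) = g(z)/(z + 1)^3 with g(z) = sin(2*z).
g is entire and g(-1) = -sin(2) ≠ 0, so no factor of (z + 1) cancels: the Laurent expansion of f about z = -1 starts at the power -3, i.e. lim_{z→z₀} (z - z₀)^3 f(z) = -sin(2) is finite and nonzero.
So z = -1 is a pole of order 3.

Final answer: pole of order 3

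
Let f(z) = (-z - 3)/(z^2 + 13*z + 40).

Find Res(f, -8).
Write f(z) = P(z)/Q(z) with P(z) = -z - 3 and Q(z) = z^2 + 13*z + 40.
The denominator factors as Q(z) = (z + 5)*(z + 8), so z = -8 is a simple zero of Q and P is analytic there; z = -8 is therefore a simple pole and
  Res(f, z₀) = P(z₀)/Q'(z₀).

Q'(z) = 2*z + 13, so Q'(-8) = -3.
P(-8) = 5.

Res(f, -8) = (5)/(-3) = -5/3

Final answer: -5/3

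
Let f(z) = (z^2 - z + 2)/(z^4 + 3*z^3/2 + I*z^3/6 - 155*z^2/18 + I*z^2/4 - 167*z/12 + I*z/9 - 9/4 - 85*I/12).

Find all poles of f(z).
The singularities of f are the zeros of the denominator. Factoring,
  z^4 + 3*z^3/2 + I*z^3/6 - 155*z^2/18 + I*z^2/4 - 167*z/12 + I*z/9 - 9/4 - 85*I/12 = (z + 3 + I/3)*(z - 3)*(z + I/2)*(z + 3/2 - 2*I/3)
so the candidates are z = -3 - I/3, z = 3, z = -I/2, z = -3/2 + 2*I/3.

Check the numerator P(z) = z^2 - z + 2 at each one:
  P(-3 - I/3) = 125/9 + 7*I/3 ≠ 0, so z = -3 - I/3 is a (simple) pole.
  P(3) = 8 ≠ 0, so z = 3 is a (simple) pole.
  P(-I/2) = 7/4 + I/2 ≠ 0, so z = -I/2 is a (simple) pole.
  P(-3/2 + 2*I/3) = 191/36 - 8*I/3 ≠ 0, so z = -3/2 + 2*I/3 is a (simple) pole.

Poles of f: {-3 - I/3, -3/2 + 2*I/3, -I/2, 3}

Final answer: {-3 - I/3, -3/2 + 2*I/3, -I/2, 3}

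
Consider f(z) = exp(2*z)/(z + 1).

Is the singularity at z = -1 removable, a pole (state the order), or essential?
Write f(z) = g(z)/(z + 1) with g(z) = exp(2*z).
g is entire and g(-1) = exp(-2) ≠ 0, so no factor of (z + 1) cancels: the Laurent expansion of f about z = -1 starts at the power -1, i.e. lim_{z→z₀} (z - z₀) f(z) = exp(-2) is finite and nonzero.
So z = -1 is a pole of order 1.

Final answer: pole of order 1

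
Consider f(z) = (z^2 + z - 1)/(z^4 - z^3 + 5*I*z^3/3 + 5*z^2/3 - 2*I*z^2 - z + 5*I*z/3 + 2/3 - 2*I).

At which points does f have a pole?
The singularities of f are the zeros of the denominator. Factoring,
  z^4 - z^3 + 5*I*z^3/3 + 5*z^2/3 - 2*I*z^2 - z + 5*I*z/3 + 2/3 - 2*I = (z + 2*I)*(z + I)*(z - 1 - I/3)*(z - I)
so the candidates are z = -2*I, z = -I, z = 1 + I/3, z = I.

Check the numerator P(z) = z^2 + z - 1 at each one:
  P(-2*I) = -5 - 2*I ≠ 0, so z = -2*I is a (simple) pole.
  P(-I) = -2 - I ≠ 0, so z = -I is a (simple) pole.
  P(1 + I/3) = 8/9 + I ≠ 0, so z = 1 + I/3 is a (simple) pole.
  P(I) = -2 + I ≠ 0, so z = I is a (simple) pole.

Poles of f: {-2*I, -I, I, 1 + I/3}

Final answer: {-2*I, -I, I, 1 + I/3}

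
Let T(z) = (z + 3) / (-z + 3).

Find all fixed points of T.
T(z) = z means z + 3 = z*(-z + 3), i.e.
  -z^2 + 2*z - 3 = 0.
Discriminant: (2)^2 - 4*(-1)*(-3) = -8, so the roots are complex conjugates.
  z = (-2 ± I*sqrt(8))/(2*(-1))
Fixed points: {1 - sqrt(2)*I, 1 + sqrt(2)*I}

Final answer: {1 - sqrt(2)*I, 1 + sqrt(2)*I}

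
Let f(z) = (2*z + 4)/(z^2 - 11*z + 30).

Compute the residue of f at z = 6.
Write f(z) = P(z)/Q(z) with P(z) = 2*z + 4 and Q(z) = z^2 - 11*z + 30.
The denominator factors as Q(z) = (z - 6)*(z - 5), so z = 6 is a simple zero of Q and P is analytic there; z = 6 is therefore a simple pole and
  Res(f, z₀) = P(z₀)/Q'(z₀).

Q'(z) = 2*z - 11, so Q'(6) = 1.
P(6) = 16.

Res(f, 6) = (16)/(1) = 16

Final answer: 16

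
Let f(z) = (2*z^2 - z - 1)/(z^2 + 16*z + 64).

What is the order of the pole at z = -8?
Factor the denominator:
  z^2 + 16*z + 64 = (z + 8)^2

The numerator P(z) = 2*z^2 - z - 1 has P(-8) = 135 ≠ 0, so no factor of (z + 8) cancels.
Near z = -8 we can therefore write f(z) = g(z)/(z + 8)^2 with g analytic at -8 and g(-8) ≠ 0 (g is just the numerator).

Hence z = -8 is a pole of order 2.

Final answer: 2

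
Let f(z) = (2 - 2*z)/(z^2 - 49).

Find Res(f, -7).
Write f(z) = P(z)/Q(z) with P(z) = 2 - 2*z and Q(z) = z^2 - 49.
The denominator factors as Q(z) = (z + 7)*(z - 7), so z = -7 is a simple zero of Q and P is analytic there; z = -7 is therefore a simple pole and
  Res(f, z₀) = P(z₀)/Q'(z₀).

Q'(z) = 2*z, so Q'(-7) = -14.
P(-7) = 16.

Res(f, -7) = (16)/(-14) = -8/7

Final answer: -8/7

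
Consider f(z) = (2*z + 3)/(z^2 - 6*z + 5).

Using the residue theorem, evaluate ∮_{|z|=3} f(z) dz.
-5*I*pi/2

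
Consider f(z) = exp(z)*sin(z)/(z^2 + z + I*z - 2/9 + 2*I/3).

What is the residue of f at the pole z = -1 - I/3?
Write f(z) = P(z)/Q(z) with P(z) = exp(z)*sin(z) and Q(z) = z^2 + z + I*z - 2/9 + 2*I/3.
The denominator factors as Q(z) = (z + 1 + I/3)*(z + 2*I/3), so z = -1 - I/3 is a simple zero of Q and P is analytic there; z = -1 - I/3 is therefore a simple pole and
  Res(f, z₀) = P(z₀)/Q'(z₀).

Q'(z) = 2*z + 1 + I, so Q'(-1 - I/3) = -1 + I/3.
P(-1 - I/3) = -exp(-1 - I/3)*sin(1 + I/3).

Res(f, -1 - I/3) = (-exp(-1 - I/3)*sin(1 + I/3))/(-1 + I/3) = (9/10 + 3*I/10)*exp(-1 - I/3)*sin(1 + I/3)

Final answer: (9/10 + 3*I/10)*exp(-1 - I/3)*sin(1 + I/3)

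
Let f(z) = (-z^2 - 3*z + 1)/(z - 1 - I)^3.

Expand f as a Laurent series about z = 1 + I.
Put w = z - (1 + I), i.e. z = w + 1 + I. The denominator is w^3, so it suffices to rewrite the numerator in powers of w.

P(z) = -z^2 - 3*z + 1
P(w + 1 + I) = -2 - 5*I + (-5 - 2*I)*w - w^2

Dividing each term by w^3:
  f = (-2 - 5*I)/w^3 + (-5 - 2*I)/w^2 - 1/w

Substituting back w = z - 1 - I:
  f(z) = (-2 - 5*I)/(z - 1 - I)^3 + (-5 - 2*I)/(z - 1 - I)^2 - 1/(z - 1 - I)

The series is finite because the numerator is a polynomial; the negative powers form the principal part, and the coefficient of 1/(z - 1 - I) gives Res(f, 1 + I) = -1.

Final answer: (-2 - 5*I)/(z - 1 - I)^3 + (-5 - 2*I)/(z - 1 - I)^2 - 1/(z - 1 - I)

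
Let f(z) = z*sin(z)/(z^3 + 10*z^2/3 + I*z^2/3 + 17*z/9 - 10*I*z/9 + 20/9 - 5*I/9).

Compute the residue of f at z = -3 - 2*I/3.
Write f(z) = P(z)/Q(z) with P(z) = z*sin(z) and Q(z) = z^3 + 10*z^2/3 + I*z^2/3 + 17*z/9 - 10*I*z/9 + 20/9 - 5*I/9.
The denominator factors as Q(z) = (z + 3 + 2*I/3)*(z + 1/3 + 2*I/3)*(z - I), so z = -3 - 2*I/3 is a simple zero of Q and P is analytic there; z = -3 - 2*I/3 is therefore a simple pole and
  Res(f, z₀) = P(z₀)/Q'(z₀).

Q'(z) = 3*z^2 + 20*z/3 + 2*I*z/3 + 17/9 - 10*I/9, so Q'(-3 - 2*I/3) = 8 + 40*I/9.
P(-3 - 2*I/3) = (3 + 2*I/3)*sin(3 + 2*I/3).

Res(f, -3 - 2*I/3) = ((3 + 2*I/3)*sin(3 + 2*I/3))/(8 + 40*I/9) = (273/848 - 81*I/848)*sin(3 + 2*I/3)

Final answer: (273/848 - 81*I/848)*sin(3 + 2*I/3)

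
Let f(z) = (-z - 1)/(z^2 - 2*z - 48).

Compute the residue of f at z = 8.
Write f(z) = P(z)/Q(z) with P(z) = -z - 1 and Q(z) = z^2 - 2*z - 48.
The denominator factors as Q(z) = (z - 8)*(z + 6), so z = 8 is a simple zero of Q and P is analytic there; z = 8 is therefore a simple pole and
  Res(f, z₀) = P(z₀)/Q'(z₀).

Q'(z) = 2*z - 2, so Q'(8) = 14.
P(8) = -9.

Res(f, 8) = (-9)/(14) = -9/14

Final answer: -9/14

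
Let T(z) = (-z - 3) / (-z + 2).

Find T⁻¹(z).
(2*z + 3)/(z - 1)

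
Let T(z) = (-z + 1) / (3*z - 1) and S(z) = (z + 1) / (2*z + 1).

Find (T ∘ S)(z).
(T ∘ S)(z) = T(S(z)) = ((-1)*S(z) + (1))/((3)*S(z) + (-1)). Multiply numerator and denominator by 2*z + 1:
  numerator:   (-1)*(z + 1) + (1)*(2*z + 1) = z
  denominator: (3)*(z + 1) + (-1)*(2*z + 1) = z + 2
(T ∘ S)(z) = z/(z + 2)

Final answer: z/(z + 2)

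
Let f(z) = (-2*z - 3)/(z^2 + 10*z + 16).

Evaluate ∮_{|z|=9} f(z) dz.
By the residue theorem, ∮_C f(z) dz = 2πi · (sum of the residues of f at the poles inside |z| = 9).

The denominator factors as (z + 8)*(z + 2), so the singularities of f are simple poles at z = -8, z = -2.
  |-8|² = 64 < 81 = 9², so this pole is inside the contour.
  |-2|² = 4 < 81 = 9², so this pole is inside the contour.

With P(z) = -2*z - 3 and Q(z) = z^2 + 10*z + 16, each pole is simple, so Res(f, z₀) = P(z₀)/Q'(z₀) with Q'(z) = 2*z + 10.
  Res(f, -8) = P(-8)/Q'(-8) = (13)/(-6) = -13/6
  Res(f, -2) = P(-2)/Q'(-2) = (1)/(6) = 1/6

Sum of residues inside C: -2
∮_C f(z) dz = 2πi · (-2) = -4*I*pi

Final answer: -4*I*pi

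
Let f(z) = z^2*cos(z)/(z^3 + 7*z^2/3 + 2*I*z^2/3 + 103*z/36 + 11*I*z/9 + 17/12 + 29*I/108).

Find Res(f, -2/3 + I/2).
(-11/12 + I/6)*cos(2/3 - I/2)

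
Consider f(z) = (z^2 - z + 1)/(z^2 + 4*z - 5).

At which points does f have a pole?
{-5, 1}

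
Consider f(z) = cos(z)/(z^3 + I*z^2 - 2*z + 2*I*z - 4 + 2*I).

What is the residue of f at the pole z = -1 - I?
Write f(z) = P(z)/Q(z) with P(z) = cos(z) and Q(z) = z^3 + I*z^2 - 2*z + 2*I*z - 4 + 2*I.
The denominator factors as Q(z) = (z + 1 + I)*(z - 2 + I)*(z + 1 - I), so z = -1 - I is a simple zero of Q and P is analytic there; z = -1 - I is therefore a simple pole and
  Res(f, z₀) = P(z₀)/Q'(z₀).

Q'(z) = 3*z^2 + 2*I*z - 2 + 2*I, so Q'(-1 - I) = 6*I.
P(-1 - I) = cos(1 + I).

Res(f, -1 - I) = (cos(1 + I))/(6*I) = -I*cos(1 + I)/6

Final answer: -I*cos(1 + I)/6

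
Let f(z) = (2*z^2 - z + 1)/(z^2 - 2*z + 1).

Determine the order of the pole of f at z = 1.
Factor the denominator:
  z^2 - 2*z + 1 = (z - 1)^2

The numerator P(z) = 2*z^2 - z + 1 has P(1) = 2 ≠ 0, so no factor of (z - 1) cancels.
Near z = 1 we can therefore write f(z) = g(z)/(z - 1)^2 with g analytic at 1 and g(1) ≠ 0 (g is just the numerator).

Hence z = 1 is a pole of order 2.

Final answer: 2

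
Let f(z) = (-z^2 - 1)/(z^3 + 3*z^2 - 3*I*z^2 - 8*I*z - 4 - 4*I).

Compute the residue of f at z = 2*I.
Write f(z) = P(z)/Q(z) with P(z) = -z^2 - 1 and Q(z) = z^3 + 3*z^2 - 3*I*z^2 - 8*I*z - 4 - 4*I.
The denominator factors as Q(z) = (z + 2)*(z + 1 - I)*(z - 2*I), so z = 2*I is a simple zero of Q and P is analytic there; z = 2*I is therefore a simple pole and
  Res(f, z₀) = P(z₀)/Q'(z₀).

Q'(z) = 3*z^2 + 6*z - 6*I*z - 8*I, so Q'(2*I) = 4*I.
P(2*I) = 3.

Res(f, 2*I) = (3)/(4*I) = -3*I/4

Final answer: -3*I/4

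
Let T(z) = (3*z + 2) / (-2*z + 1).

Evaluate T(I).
-4/5 + 7*I/5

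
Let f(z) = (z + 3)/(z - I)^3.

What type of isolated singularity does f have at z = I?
pole of order 3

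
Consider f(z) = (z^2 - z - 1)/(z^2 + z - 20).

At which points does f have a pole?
{-5, 4}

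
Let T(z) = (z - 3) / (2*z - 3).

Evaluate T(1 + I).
Substitute z = 1 + I:
  numerator:   (1 + I) - 3 = -2 + I
  denominator: 2*(1 + I) - 3 = -1 + 2*I
T(1 + I) = (-2 + I)/(-1 + 2*I); multiplying numerator and denominator by the conjugate -1 - 2*I gives (4 + 3*I)/5 = 4/5 + 3*I/5

Final answer: 4/5 + 3*I/5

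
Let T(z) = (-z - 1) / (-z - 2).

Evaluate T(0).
Substitute z = 0:
  numerator:   -(0) - 1 = -1
  denominator: -(0) - 2 = -2
T(0) = (-1)/(-2) = 1/2

Final answer: 1/2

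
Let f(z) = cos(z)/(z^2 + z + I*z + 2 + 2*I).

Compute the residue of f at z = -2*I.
(1/10 + 3*I/10)*cosh(2)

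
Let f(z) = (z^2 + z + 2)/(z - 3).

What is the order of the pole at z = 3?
1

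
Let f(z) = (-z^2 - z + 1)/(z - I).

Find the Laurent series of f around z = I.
Put w = z - (I), i.e. z = w + I. The denominator is w, so it suffices to rewrite the numerator in powers of w.

P(z) = -z^2 - z + 1
P(w + I) = 2 - I + (-1 - 2*I)*w - w^2

Dividing each term by w:
  f = (2 - I)/w - 1 - 2*I - w

Substituting back w = z - I:
  f(z) = (2 - I)/(z - I) - 1 - 2*I - (z - I)

The series is finite because the numerator is a polynomial; the negative powers form the principal part, and the coefficient of 1/(z - I) gives Res(f, I) = 2 - I.

Final answer: (2 - I)/(z - I) - 1 - 2*I - (z - I)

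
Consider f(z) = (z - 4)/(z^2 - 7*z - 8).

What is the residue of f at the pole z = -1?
Write f(z) = P(z)/Q(z) with P(z) = z - 4 and Q(z) = z^2 - 7*z - 8.
The denominator factors as Q(z) = (z - 8)*(z + 1), so z = -1 is a simple zero of Q and P is analytic there; z = -1 is therefore a simple pole and
  Res(f, z₀) = P(z₀)/Q'(z₀).

Q'(z) = 2*z - 7, so Q'(-1) = -9.
P(-1) = -5.

Res(f, -1) = (-5)/(-9) = 5/9

Final answer: 5/9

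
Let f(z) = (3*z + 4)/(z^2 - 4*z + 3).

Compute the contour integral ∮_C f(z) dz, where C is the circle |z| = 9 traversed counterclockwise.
By the residue theorem, ∮_C f(z) dz = 2πi · (sum of the residues of f at the poles inside |z| = 9).

The denominator factors as (z - 3)*(z - 1), so the singularities of f are simple poles at z = 3, z = 1.
  |3|² = 9 < 81 = 9², so this pole is inside the contour.
  |1|² = 1 < 81 = 9², so this pole is inside the contour.

With P(z) = 3*z + 4 and Q(z) = z^2 - 4*z + 3, each pole is simple, so Res(f, z₀) = P(z₀)/Q'(z₀) with Q'(z) = 2*z - 4.
  Res(f, 3) = P(3)/Q'(3) = (13)/(2) = 13/2
  Res(f, 1) = P(1)/Q'(1) = (7)/(-2) = -7/2

Sum of residues inside C: 3
∮_C f(z) dz = 2πi · (3) = 6*I*pi

Final answer: 6*I*pi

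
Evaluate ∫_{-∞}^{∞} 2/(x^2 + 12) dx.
sqrt(3)*pi/3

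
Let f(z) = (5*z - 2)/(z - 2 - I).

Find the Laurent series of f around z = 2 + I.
(8 + 5*I)/(z - 2 - I) + 5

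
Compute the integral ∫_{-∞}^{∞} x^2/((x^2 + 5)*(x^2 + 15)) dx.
Let f(z) = z^2/((z^2 + 5)*(z^2 + 15)). The denominator has no real zeros and deg Q - deg P = 2 ≥ 2, so the integral of f over the upper semicircle |z| = R tends to 0 as R → ∞. Closing the contour in the upper half-plane,
  ∫_{-∞}^{∞} f(x) dx = 2πi · Σ Res(f, z_k)  over the poles with Im z_k > 0.

Zeros of the denominator: z^2 + 5 = 0 gives z = ±sqrt(5)*I; z^2 + 15 = 0 gives z = ±sqrt(15)*I.
Upper half-plane: z = sqrt(15)*I, z = sqrt(5)*I (simple).

Each pole is a simple zero of Q(z) = z^4 + 20*z^2 + 75, so Res(f, z₀) = P(z₀)/Q'(z₀) with P(z) = z^2, Q'(z) = 4*z^3 + 40*z:
  Res(f, sqrt(15)*I) = (-15)/(-20*sqrt(15)*I) = -sqrt(15)*I/20
  Res(f, sqrt(5)*I) = (-5)/(20*sqrt(5)*I) = sqrt(5)*I/20

Sum of residues: I*(-sqrt(15) + sqrt(5))/20
∫_{-∞}^{∞} f(x) dx = 2πi · (I*(-sqrt(15) + sqrt(5))/20) = pi*(-sqrt(5) + sqrt(15))/10

Final answer: pi*(-sqrt(5) + sqrt(15))/10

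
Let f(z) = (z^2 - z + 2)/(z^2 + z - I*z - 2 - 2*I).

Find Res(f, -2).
-12/5 + 4*I/5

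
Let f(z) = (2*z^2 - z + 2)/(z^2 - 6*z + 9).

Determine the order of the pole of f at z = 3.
Factor the denominator:
  z^2 - 6*z + 9 = (z - 3)^2

The numerator P(z) = 2*z^2 - z + 2 has P(3) = 17 ≠ 0, so no factor of (z - 3) cancels.
Near z = 3 we can therefore write f(z) = g(z)/(z - 3)^2 with g analytic at 3 and g(3) ≠ 0 (g is just the numerator).

Hence z = 3 is a pole of order 2.

Final answer: 2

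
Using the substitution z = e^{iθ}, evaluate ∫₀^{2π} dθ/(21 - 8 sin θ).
2*sqrt(377)*pi/377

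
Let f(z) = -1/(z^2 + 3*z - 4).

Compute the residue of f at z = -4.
Write f(z) = P(z)/Q(z) with P(z) = -1 and Q(z) = z^2 + 3*z - 4.
The denominator factors as Q(z) = (z + 4)*(z - 1), so z = -4 is a simple zero of Q and P is analytic there; z = -4 is therefore a simple pole and
  Res(f, z₀) = P(z₀)/Q'(z₀).

Q'(z) = 2*z + 3, so Q'(-4) = -5.
P(-4) = -1.

Res(f, -4) = (-1)/(-5) = 1/5

Final answer: 1/5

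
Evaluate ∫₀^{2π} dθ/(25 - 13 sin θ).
Call the integral J. The integrand is 2π-periodic and we integrate over a full period, so shifting θ does not change the value (θ → θ + π/2 turns sin θ into cos θ; θ → θ + π flips the sign of the trig term). Hence
  J = ∫₀^{2π} dθ/(25 + 13 cos θ).
Put z = e^{iθ}: then cos θ = (z + 1/z)/2, dθ = dz/(iz), and z runs once counterclockwise around |z| = 1:
  J = ∮_{|z|=1} 1/(25 + 13*(z + 1/z)/2) · dz/(iz) = (2/i) ∮_{|z|=1} dz/(13*z^2 + 50*z + 13).
The roots of 13*z^2 + 50*z + 13 are z = (-25 ± sqrt(25^2 - 13^2))/13, with sqrt(456) = 2*sqrt(114); their product is 1, so only z₊ = -25/13 + 2*sqrt(114)/13 lies inside the unit circle (z₋ = -25/13 - 2*sqrt(114)/13 lies outside).
z₊ is a simple zero of q(z) = 13*z^2 + 50*z + 13, so Res(1/q, z₊) = 1/q'(z₊) with q'(z) = 26*z + 50; and q'(z₊) = 13*(z₊ - z₋) = 4*sqrt(114).
Therefore J = (2/i) · 2πi · 1/(4*sqrt(114)) = 2*pi/(2*sqrt(114)) = sqrt(114)*pi/114

Final answer: sqrt(114)*pi/114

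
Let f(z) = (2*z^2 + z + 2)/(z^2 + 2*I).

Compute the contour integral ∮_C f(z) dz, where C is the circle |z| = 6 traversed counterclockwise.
By the residue theorem, ∮_C f(z) dz = 2πi · (sum of the residues of f at the poles inside |z| = 6).

The denominator factors as (z + 1 - I)*(z - 1 + I), so the singularities of f are simple poles at z = -1 + I, z = 1 - I.
  |-1 + I|² = 2 < 36 = 6², so this pole is inside the contour.
  |1 - I|² = 2 < 36 = 6², so this pole is inside the contour.

With P(z) = 2*z^2 + z + 2 and Q(z) = z^2 + 2*I, each pole is simple, so Res(f, z₀) = P(z₀)/Q'(z₀) with Q'(z) = 2*z.
  Res(f, -1 + I) = P(-1 + I)/Q'(-1 + I) = (1 - 3*I)/(-2 + 2*I) = -1 + I/2
  Res(f, 1 - I) = P(1 - I)/Q'(1 - I) = (3 - 5*I)/(2 - 2*I) = 2 - I/2

Sum of residues inside C: 1
∮_C f(z) dz = 2πi · (1) = 2*I*pi

Final answer: 2*I*pi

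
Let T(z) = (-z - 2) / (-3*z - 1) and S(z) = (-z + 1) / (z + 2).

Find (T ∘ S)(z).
(-z - 5)/(2*z - 5)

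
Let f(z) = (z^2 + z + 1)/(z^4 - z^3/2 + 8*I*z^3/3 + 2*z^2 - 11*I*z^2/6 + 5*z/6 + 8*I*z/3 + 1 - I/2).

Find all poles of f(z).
{-3*I, -I, I/3, 1/2 + I}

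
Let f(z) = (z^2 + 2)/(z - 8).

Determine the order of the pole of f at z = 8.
1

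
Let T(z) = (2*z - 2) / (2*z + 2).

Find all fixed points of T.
T(z) = z means 2*z - 2 = z*(2*z + 2), i.e.
  2*z^2 + 2 = 0.
Discriminant: (0)^2 - 4*(2)*(2) = -16, so the roots are complex conjugates.
  z = (0 ± I*sqrt(16))/(2*(2))
Fixed points: {-I, I}

Final answer: {-I, I}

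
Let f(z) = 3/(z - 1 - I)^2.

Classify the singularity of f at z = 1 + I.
Write f(z) = g(z)/(z - 1 - I)^2 with g(z) = 3.
g is entire and g(1 + I) = 3 ≠ 0, so no factor of (z - 1 - I) cancels: the Laurent expansion of f about z = 1 + I starts at the power -2, i.e. lim_{z→z₀} (z - z₀)^2 f(z) = 3 is finite and nonzero.
So z = 1 + I is a pole of order 2.

Final answer: pole of order 2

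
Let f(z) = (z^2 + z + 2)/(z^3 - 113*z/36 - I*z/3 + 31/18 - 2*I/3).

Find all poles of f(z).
{-2, 1/2 - I/3, 3/2 + I/3}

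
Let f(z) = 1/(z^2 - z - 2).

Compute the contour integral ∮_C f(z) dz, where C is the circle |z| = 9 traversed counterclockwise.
By the residue theorem, ∮_C f(z) dz = 2πi · (sum of the residues of f at the poles inside |z| = 9).

The denominator factors as (z + 1)*(z - 2), so the singularities of f are simple poles at z = -1, z = 2.
  |-1|² = 1 < 81 = 9², so this pole is inside the contour.
  |2|² = 4 < 81 = 9², so this pole is inside the contour.

With P(z) = 1 and Q(z) = z^2 - z - 2, each pole is simple, so Res(f, z₀) = P(z₀)/Q'(z₀) with Q'(z) = 2*z - 1.
  Res(f, -1) = P(-1)/Q'(-1) = (1)/(-3) = -1/3
  Res(f, 2) = P(2)/Q'(2) = (1)/(3) = 1/3

Sum of residues inside C: 0
∮_C f(z) dz = 2πi · (0) = 0

Final answer: 0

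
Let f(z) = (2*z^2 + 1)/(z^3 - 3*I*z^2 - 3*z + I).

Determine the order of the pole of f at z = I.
Factor the denominator:
  z^3 - 3*I*z^2 - 3*z + I = (z - I)^3

The numerator P(z) = 2*z^2 + 1 has P(I) = -1 ≠ 0, so no factor of (z - I) cancels.
Near z = I we can therefore write f(z) = g(z)/(z - I)^3 with g analytic at I and g(I) ≠ 0 (g is just the numerator).

Hence z = I is a pole of order 3.

Final answer: 3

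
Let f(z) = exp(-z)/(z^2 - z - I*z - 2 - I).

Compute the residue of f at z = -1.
Write f(z) = P(z)/Q(z) with P(z) = exp(-z) and Q(z) = z^2 - z - I*z - 2 - I.
The denominator factors as Q(z) = (z - 2 - I)*(z + 1), so z = -1 is a simple zero of Q and P is analytic there; z = -1 is therefore a simple pole and
  Res(f, z₀) = P(z₀)/Q'(z₀).

Q'(z) = 2*z - 1 - I, so Q'(-1) = -3 - I.
P(-1) = exp(1).

Res(f, -1) = (exp(1))/(-3 - I) = exp(1)*(-3/10 + I/10)

Final answer: exp(1)*(-3/10 + I/10)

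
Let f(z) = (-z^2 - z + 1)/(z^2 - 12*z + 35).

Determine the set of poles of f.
The singularities of f are the zeros of the denominator. Factoring,
  z^2 - 12*z + 35 = (z - 5)*(z - 7)
so the candidates are z = 5, z = 7.

Check the numerator P(z) = -z^2 - z + 1 at each one:
  P(5) = -29 ≠ 0, so z = 5 is a (simple) pole.
  P(7) = -55 ≠ 0, so z = 7 is a (simple) pole.

Poles of f: {5, 7}

Final answer: {5, 7}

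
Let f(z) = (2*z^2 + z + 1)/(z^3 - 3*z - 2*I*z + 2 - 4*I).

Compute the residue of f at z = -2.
Write f(z) = P(z)/Q(z) with P(z) = 2*z^2 + z + 1 and Q(z) = z^3 - 3*z - 2*I*z + 2 - 4*I.
The denominator factors as Q(z) = (z - 2 - I)*(z + 2)*(z + I), so z = -2 is a simple zero of Q and P is analytic there; z = -2 is therefore a simple pole and
  Res(f, z₀) = P(z₀)/Q'(z₀).

Q'(z) = 3*z^2 - 3 - 2*I, so Q'(-2) = 9 - 2*I.
P(-2) = 7.

Res(f, -2) = (7)/(9 - 2*I) = 63/85 + 14*I/85

Final answer: 63/85 + 14*I/85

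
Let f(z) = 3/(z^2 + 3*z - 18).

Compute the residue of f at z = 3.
Write f(z) = P(z)/Q(z) with P(z) = 3 and Q(z) = z^2 + 3*z - 18.
The denominator factors as Q(z) = (z - 3)*(z + 6), so z = 3 is a simple zero of Q and P is analytic there; z = 3 is therefore a simple pole and
  Res(f, z₀) = P(z₀)/Q'(z₀).

Q'(z) = 2*z + 3, so Q'(3) = 9.
P(3) = 3.

Res(f, 3) = (3)/(9) = 1/3

Final answer: 1/3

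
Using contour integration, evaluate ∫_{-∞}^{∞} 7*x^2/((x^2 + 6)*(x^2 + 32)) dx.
7*pi*(-sqrt(6) + 4*sqrt(2))/26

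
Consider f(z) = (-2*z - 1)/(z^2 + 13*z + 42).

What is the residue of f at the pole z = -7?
Write f(z) = P(z)/Q(z) with P(z) = -2*z - 1 and Q(z) = z^2 + 13*z + 42.
The denominator factors as Q(z) = (z + 6)*(z + 7), so z = -7 is a simple zero of Q and P is analytic there; z = -7 is therefore a simple pole and
  Res(f, z₀) = P(z₀)/Q'(z₀).

Q'(z) = 2*z + 13, so Q'(-7) = -1.
P(-7) = 13.

Res(f, -7) = (13)/(-1) = -13

Final answer: -13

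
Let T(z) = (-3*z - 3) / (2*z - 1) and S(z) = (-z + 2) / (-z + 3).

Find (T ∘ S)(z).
(-6*z + 15)/(z - 1)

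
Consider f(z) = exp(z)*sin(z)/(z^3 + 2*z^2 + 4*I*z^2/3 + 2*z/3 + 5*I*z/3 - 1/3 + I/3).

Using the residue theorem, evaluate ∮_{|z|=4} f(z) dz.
pi*(99/65 - 27*I/65)*exp(-I/3)*sinh(1/3) + pi*(9/5 + 3*I/5)*exp(-1)*sin(1) + pi*(-18/13 + 12*I/13)*exp(-1 - I)*sin(1 + I)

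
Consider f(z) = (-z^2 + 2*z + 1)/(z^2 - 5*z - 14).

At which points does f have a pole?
{-2, 7}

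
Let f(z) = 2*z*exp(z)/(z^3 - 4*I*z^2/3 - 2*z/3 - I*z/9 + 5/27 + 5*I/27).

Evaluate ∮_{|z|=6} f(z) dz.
By the residue theorem, ∮_C f(z) dz = 2πi · (sum of the residues of f at the poles inside |z| = 6).

The denominator factors as (z - 1/3 - I)*(z - 1/3)*(z + 2/3 - I/3), so the singularities of f are simple poles at z = 1/3 + I, z = 1/3, z = -2/3 + I/3.
  |1/3 + I|² = 10/9 < 36 = 6², so this pole is inside the contour.
  |1/3|² = 1/9 < 36 = 6², so this pole is inside the contour.
  |-2/3 + I/3|² = 5/9 < 36 = 6², so this pole is inside the contour.

With P(z) = 2*z*exp(z) and Q(z) = z^3 - 4*I*z^2/3 - 2*z/3 - I*z/9 + 5/27 + 5*I/27, each pole is simple, so Res(f, z₀) = P(z₀)/Q'(z₀) with Q'(z) = 3*z^2 - 8*I*z/3 - 2/3 - I/9.
  Res(f, 1/3 + I) = P(1/3 + I)/Q'(1/3 + I) = ((2/3 + 2*I)*exp(1/3 + I))/(-2/3 + I) = (14/13 - 18*I/13)*exp(1/3 + I)
  Res(f, 1/3) = P(1/3)/Q'(1/3) = (2*exp(1/3)/3)/(-1/3 - I) = (-1/5 + 3*I/5)*exp(1/3)
  Res(f, -2/3 + I/3) = P(-2/3 + I/3)/Q'(-2/3 + I/3) = ((-4/3 + 2*I/3)*exp(-2/3 + I/3))/(11/9 + I/3) = (-57/65 + 51*I/65)*exp(-2/3 + I/3)

Sum of residues inside C: (14/13 - 18*I/13)*exp(1/3 + I) + (-57/65 + 51*I/65)*exp(-2/3 + I/3) + (-1/5 + 3*I/5)*exp(1/3)
∮_C f(z) dz = 2πi · ((14/13 - 18*I/13)*exp(1/3 + I) + (-57/65 + 51*I/65)*exp(-2/3 + I/3) + (-1/5 + 3*I/5)*exp(1/3)) = pi*(-102/65 - 114*I/65)*exp(-2/3 + I/3) + pi*(-6/5 - 2*I/5)*exp(1/3) + pi*(36/13 + 28*I/13)*exp(1/3 + I)

Final answer: pi*(-102/65 - 114*I/65)*exp(-2/3 + I/3) + pi*(-6/5 - 2*I/5)*exp(1/3) + pi*(36/13 + 28*I/13)*exp(1/3 + I)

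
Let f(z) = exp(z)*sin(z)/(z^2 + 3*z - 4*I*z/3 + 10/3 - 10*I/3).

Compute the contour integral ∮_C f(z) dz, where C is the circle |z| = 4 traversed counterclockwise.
By the residue theorem, ∮_C f(z) dz = 2πi · (sum of the residues of f at the poles inside |z| = 4).

The denominator factors as (z + 2 + 2*I/3)*(z + 1 - 2*I), so the singularities of f are simple poles at z = -2 - 2*I/3, z = -1 + 2*I.
  |-2 - 2*I/3|² = 40/9 < 16 = 4², so this pole is inside the contour.
  |-1 + 2*I|² = 5 < 16 = 4², so this pole is inside the contour.

With P(z) = exp(z)*sin(z) and Q(z) = z^2 + 3*z - 4*I*z/3 + 10/3 - 10*I/3, each pole is simple, so Res(f, z₀) = P(z₀)/Q'(z₀) with Q'(z) = 2*z + 3 - 4*I/3.
  Res(f, -2 - 2*I/3) = P(-2 - 2*I/3)/Q'(-2 - 2*I/3) = (-exp(-2 - 2*I/3)*sin(2 + 2*I/3))/(-1 - 8*I/3) = (9/73 - 24*I/73)*exp(-2 - 2*I/3)*sin(2 + 2*I/3)
  Res(f, -1 + 2*I) = P(-1 + 2*I)/Q'(-1 + 2*I) = (-exp(-1 + 2*I)*sin(1 - 2*I))/(1 + 8*I/3) = (-9/73 + 24*I/73)*exp(-1 + 2*I)*sin(1 - 2*I)

Sum of residues inside C: (-9/73 + 24*I/73)*exp(-1 + 2*I)*sin(1 - 2*I) + (9/73 - 24*I/73)*exp(-2 - 2*I/3)*sin(2 + 2*I/3)
∮_C f(z) dz = 2πi · ((-9/73 + 24*I/73)*exp(-1 + 2*I)*sin(1 - 2*I) + (9/73 - 24*I/73)*exp(-2 - 2*I/3)*sin(2 + 2*I/3)) = pi*(-48/73 - 18*I/73)*exp(-1 + 2*I)*sin(1 - 2*I) + pi*(48/73 + 18*I/73)*exp(-2 - 2*I/3)*sin(2 + 2*I/3)

Final answer: pi*(-48/73 - 18*I/73)*exp(-1 + 2*I)*sin(1 - 2*I) + pi*(48/73 + 18*I/73)*exp(-2 - 2*I/3)*sin(2 + 2*I/3)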